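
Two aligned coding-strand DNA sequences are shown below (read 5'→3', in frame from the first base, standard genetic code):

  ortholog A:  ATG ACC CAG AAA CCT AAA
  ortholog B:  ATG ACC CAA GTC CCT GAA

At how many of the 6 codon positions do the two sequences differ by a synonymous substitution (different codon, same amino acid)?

1

Codon 1: ATG Met / ATG Met — identical.
Codon 2: ACC Thr / ACC Thr — identical.
Codon 3: CAG Gln / CAA Gln — synonymous.
Codon 4: AAA Lys / GTC Val — nonsynonymous.
Codon 5: CCT Pro / CCT Pro — identical.
Codon 6: AAA Lys / GAA Glu — nonsynonymous.
Synonymous differences: 1.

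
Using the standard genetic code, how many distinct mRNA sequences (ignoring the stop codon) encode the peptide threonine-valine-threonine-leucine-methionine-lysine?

768

Thr: 4 codons.
Val: 4 codons.
Thr: 4 codons.
Leu: 6 codons.
Met: 1 codon.
Lys: 2 codons.
4 × 4 × 4 × 6 × 1 × 2 = 768.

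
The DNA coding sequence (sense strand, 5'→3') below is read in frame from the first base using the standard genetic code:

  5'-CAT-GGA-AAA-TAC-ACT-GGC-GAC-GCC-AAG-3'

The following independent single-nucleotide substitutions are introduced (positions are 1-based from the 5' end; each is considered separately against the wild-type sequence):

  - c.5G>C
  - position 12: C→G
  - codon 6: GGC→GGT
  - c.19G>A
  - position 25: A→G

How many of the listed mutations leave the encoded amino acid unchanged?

1

Codon 2: GGA (Gly) → GCA (Ala) — missense.
Codon 4: TAC (Tyr) → TAG (Stop) — nonsense.
Codon 6: GGC (Gly) → GGT (Gly) — synonymous.
Codon 7: GAC (Asp) → AAC (Asn) — missense.
Codon 9: AAG (Lys) → GAG (Glu) — missense.
Synonymous: 1 of 5.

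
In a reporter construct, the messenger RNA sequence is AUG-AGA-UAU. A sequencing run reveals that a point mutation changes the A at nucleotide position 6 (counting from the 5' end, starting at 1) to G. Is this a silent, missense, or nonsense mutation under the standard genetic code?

silent

Position 6 falls in codon 2: AGA → Arg.
After the substitution the codon is AGG → Arg.
Both encode Arg, so the change is synonymous.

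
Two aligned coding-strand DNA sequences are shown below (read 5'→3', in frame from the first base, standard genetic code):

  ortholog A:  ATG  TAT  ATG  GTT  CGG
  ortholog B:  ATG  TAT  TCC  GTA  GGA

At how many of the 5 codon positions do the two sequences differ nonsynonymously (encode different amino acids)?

2

Codon 1: ATG Met / ATG Met — identical.
Codon 2: TAT Tyr / TAT Tyr — identical.
Codon 3: ATG Met / TCC Ser — nonsynonymous.
Codon 4: GTT Val / GTA Val — synonymous.
Codon 5: CGG Arg / GGA Gly — nonsynonymous.
Nonsynonymous differences: 2.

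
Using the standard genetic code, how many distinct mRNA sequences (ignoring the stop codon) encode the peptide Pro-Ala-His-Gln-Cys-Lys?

Pro: 4 codons.
Ala: 4 codons.
His: 2 codons.
Gln: 2 codons.
Cys: 2 codons.
Lys: 2 codons.
4 × 4 × 2 × 2 × 2 × 2 = 256.

256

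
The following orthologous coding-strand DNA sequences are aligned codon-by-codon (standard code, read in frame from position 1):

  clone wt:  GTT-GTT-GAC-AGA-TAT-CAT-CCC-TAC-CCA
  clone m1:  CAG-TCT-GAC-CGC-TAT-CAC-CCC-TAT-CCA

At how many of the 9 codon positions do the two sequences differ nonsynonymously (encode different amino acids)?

2

Codon 1: GTT Val / CAG Gln — nonsynonymous.
Codon 2: GTT Val / TCT Ser — nonsynonymous.
Codon 3: GAC Asp / GAC Asp — identical.
Codon 4: AGA Arg / CGC Arg — synonymous.
Codon 5: TAT Tyr / TAT Tyr — identical.
Codon 6: CAT His / CAC His — synonymous.
Codon 7: CCC Pro / CCC Pro — identical.
Codon 8: TAC Tyr / TAT Tyr — synonymous.
Codon 9: CCA Pro / CCA Pro — identical.
Nonsynonymous differences: 2.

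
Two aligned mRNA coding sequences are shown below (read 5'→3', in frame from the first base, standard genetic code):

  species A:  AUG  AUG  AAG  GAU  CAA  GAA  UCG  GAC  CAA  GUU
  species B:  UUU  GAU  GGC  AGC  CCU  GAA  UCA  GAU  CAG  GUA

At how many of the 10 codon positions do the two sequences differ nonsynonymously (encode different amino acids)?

Codon 1: AUG Met / UUU Phe — nonsynonymous.
Codon 2: AUG Met / GAU Asp — nonsynonymous.
Codon 3: AAG Lys / GGC Gly — nonsynonymous.
Codon 4: GAU Asp / AGC Ser — nonsynonymous.
Codon 5: CAA Gln / CCU Pro — nonsynonymous.
Codon 6: GAA Glu / GAA Glu — identical.
Codon 7: UCG Ser / UCA Ser — synonymous.
Codon 8: GAC Asp / GAU Asp — synonymous.
Codon 9: CAA Gln / CAG Gln — synonymous.
Codon 10: GUU Val / GUA Val — synonymous.
Nonsynonymous differences: 5.

5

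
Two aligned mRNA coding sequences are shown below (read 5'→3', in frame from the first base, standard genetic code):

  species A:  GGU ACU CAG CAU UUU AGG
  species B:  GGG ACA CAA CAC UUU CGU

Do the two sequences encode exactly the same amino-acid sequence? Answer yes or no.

Codon 1: GGU Gly / GGG Gly — synonymous.
Codon 2: ACU Thr / ACA Thr — synonymous.
Codon 3: CAG Gln / CAA Gln — synonymous.
Codon 4: CAU His / CAC His — synonymous.
Codon 5: UUU Phe / UUU Phe — identical.
Codon 6: AGG Arg / CGU Arg — synonymous.
Nonsynonymous differences: 0 → same protein.

yes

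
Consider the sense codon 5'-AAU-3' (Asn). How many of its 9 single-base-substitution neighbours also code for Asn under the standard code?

Position 1: none → 0 synonymous.
Position 2: none → 0 synonymous.
Position 3: AAC → 1 synonymous.
Total: 0 + 0 + 1 = 1.

1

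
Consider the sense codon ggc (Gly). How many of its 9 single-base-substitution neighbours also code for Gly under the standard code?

Position 1: none → 0 synonymous.
Position 2: none → 0 synonymous.
Position 3: GGT, GGA, GGG → 3 synonymous.
Total: 0 + 0 + 3 = 3.

3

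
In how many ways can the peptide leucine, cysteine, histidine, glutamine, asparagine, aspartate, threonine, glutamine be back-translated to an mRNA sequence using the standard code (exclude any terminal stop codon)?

1536

Leu: 6 codons.
Cys: 2 codons.
His: 2 codons.
Gln: 2 codons.
Asn: 2 codons.
Asp: 2 codons.
Thr: 4 codons.
Gln: 2 codons.
6 × 2 × 2 × 2 × 2 × 2 × 4 × 2 = 1536.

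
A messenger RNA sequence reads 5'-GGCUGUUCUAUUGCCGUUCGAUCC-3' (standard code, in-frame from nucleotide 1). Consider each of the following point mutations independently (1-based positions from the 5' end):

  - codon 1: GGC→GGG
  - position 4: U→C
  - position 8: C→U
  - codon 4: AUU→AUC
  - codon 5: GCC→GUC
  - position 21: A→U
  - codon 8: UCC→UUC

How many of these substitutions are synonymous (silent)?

3

Codon 1: GGC (Gly) → GGG (Gly) — synonymous.
Codon 2: UGU (Cys) → CGU (Arg) — missense.
Codon 3: UCU (Ser) → UUU (Phe) — missense.
Codon 4: AUU (Ile) → AUC (Ile) — synonymous.
Codon 5: GCC (Ala) → GUC (Val) — missense.
Codon 7: CGA (Arg) → CGU (Arg) — synonymous.
Codon 8: UCC (Ser) → UUC (Phe) — missense.
Synonymous: 3 of 7.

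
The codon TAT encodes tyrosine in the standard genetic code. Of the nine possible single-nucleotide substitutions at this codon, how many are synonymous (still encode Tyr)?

1

Position 1: none → 0 synonymous.
Position 2: none → 0 synonymous.
Position 3: TAC → 1 synonymous.
Total: 0 + 0 + 1 = 1.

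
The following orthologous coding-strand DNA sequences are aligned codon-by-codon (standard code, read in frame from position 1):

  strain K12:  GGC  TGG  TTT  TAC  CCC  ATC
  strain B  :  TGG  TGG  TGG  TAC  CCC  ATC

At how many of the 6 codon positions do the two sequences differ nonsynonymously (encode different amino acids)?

2

Codon 1: GGC Gly / TGG Trp — nonsynonymous.
Codon 2: TGG Trp / TGG Trp — identical.
Codon 3: TTT Phe / TGG Trp — nonsynonymous.
Codon 4: TAC Tyr / TAC Tyr — identical.
Codon 5: CCC Pro / CCC Pro — identical.
Codon 6: ATC Ile / ATC Ile — identical.
Nonsynonymous differences: 2.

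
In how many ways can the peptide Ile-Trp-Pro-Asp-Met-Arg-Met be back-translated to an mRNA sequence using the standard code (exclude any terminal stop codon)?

Ile: 3 codons.
Trp: 1 codon.
Pro: 4 codons.
Asp: 2 codons.
Met: 1 codon.
Arg: 6 codons.
Met: 1 codon.
3 × 1 × 4 × 2 × 1 × 6 × 1 = 144.

144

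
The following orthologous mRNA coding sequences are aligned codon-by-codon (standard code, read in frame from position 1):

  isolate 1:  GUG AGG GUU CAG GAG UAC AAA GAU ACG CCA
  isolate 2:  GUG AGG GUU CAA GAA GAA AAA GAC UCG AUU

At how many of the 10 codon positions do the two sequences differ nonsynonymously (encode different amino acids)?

3

Codon 1: GUG Val / GUG Val — identical.
Codon 2: AGG Arg / AGG Arg — identical.
Codon 3: GUU Val / GUU Val — identical.
Codon 4: CAG Gln / CAA Gln — synonymous.
Codon 5: GAG Glu / GAA Glu — synonymous.
Codon 6: UAC Tyr / GAA Glu — nonsynonymous.
Codon 7: AAA Lys / AAA Lys — identical.
Codon 8: GAU Asp / GAC Asp — synonymous.
Codon 9: ACG Thr / UCG Ser — nonsynonymous.
Codon 10: CCA Pro / AUU Ile — nonsynonymous.
Nonsynonymous differences: 3.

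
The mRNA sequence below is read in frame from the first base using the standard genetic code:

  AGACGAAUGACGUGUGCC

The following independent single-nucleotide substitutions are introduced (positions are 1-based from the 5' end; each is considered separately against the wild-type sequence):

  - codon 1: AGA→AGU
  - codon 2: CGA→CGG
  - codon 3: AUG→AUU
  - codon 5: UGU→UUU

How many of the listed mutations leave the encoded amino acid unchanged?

1

Codon 1: AGA (Arg) → AGU (Ser) — missense.
Codon 2: CGA (Arg) → CGG (Arg) — synonymous.
Codon 3: AUG (Met) → AUU (Ile) — missense.
Codon 5: UGU (Cys) → UUU (Phe) — missense.
Synonymous: 1 of 4.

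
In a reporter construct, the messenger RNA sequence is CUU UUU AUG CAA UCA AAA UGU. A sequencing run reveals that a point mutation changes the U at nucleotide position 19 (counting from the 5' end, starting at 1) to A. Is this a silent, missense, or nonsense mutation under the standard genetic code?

missense

Position 19 falls in codon 7: UGU → Cys.
After the substitution the codon is AGU → Ser.
Cys ≠ Ser, so this is a missense mutation.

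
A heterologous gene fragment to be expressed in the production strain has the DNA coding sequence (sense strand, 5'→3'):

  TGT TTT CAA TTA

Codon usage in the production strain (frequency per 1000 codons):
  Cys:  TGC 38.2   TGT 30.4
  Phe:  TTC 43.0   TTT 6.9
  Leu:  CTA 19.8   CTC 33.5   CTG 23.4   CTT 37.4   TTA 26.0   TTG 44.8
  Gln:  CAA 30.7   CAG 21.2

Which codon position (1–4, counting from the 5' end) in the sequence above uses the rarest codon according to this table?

Codon 1 TGT (Cys): 30.4 per 1000.
Codon 2 TTT (Phe): 6.9 per 1000.
Codon 3 CAA (Gln): 30.7 per 1000.
Codon 4 TTA (Leu): 26.0 per 1000.
Lowest frequency is 6.9 at codon 2.

2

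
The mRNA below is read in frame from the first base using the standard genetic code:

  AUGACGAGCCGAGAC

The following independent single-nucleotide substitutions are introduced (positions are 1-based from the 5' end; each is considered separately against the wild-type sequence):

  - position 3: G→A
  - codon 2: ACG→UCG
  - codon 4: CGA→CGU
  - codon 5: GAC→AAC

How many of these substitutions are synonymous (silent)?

Codon 1: AUG (Met) → AUA (Ile) — missense.
Codon 2: ACG (Thr) → UCG (Ser) — missense.
Codon 4: CGA (Arg) → CGU (Arg) — synonymous.
Codon 5: GAC (Asp) → AAC (Asn) — missense.
Synonymous: 1 of 4.

1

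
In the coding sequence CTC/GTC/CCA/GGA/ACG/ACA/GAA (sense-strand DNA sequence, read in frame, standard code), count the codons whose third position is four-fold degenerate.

Codon 1 CTC (Leu): third position 4-fold.
Codon 2 GTC (Val): third position 4-fold.
Codon 3 CCA (Pro): third position 4-fold.
Codon 4 GGA (Gly): third position 4-fold.
Codon 5 ACG (Thr): third position 4-fold.
Codon 6 ACA (Thr): third position 4-fold.
Codon 7 GAA (Glu): third position 2-fold.
Four-fold degenerate third positions: 6.

6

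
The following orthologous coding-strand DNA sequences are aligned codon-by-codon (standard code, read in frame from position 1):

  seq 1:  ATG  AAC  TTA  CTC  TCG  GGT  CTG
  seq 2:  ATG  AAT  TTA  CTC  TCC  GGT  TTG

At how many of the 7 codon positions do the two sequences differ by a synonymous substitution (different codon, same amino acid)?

3

Codon 1: ATG Met / ATG Met — identical.
Codon 2: AAC Asn / AAT Asn — synonymous.
Codon 3: TTA Leu / TTA Leu — identical.
Codon 4: CTC Leu / CTC Leu — identical.
Codon 5: TCG Ser / TCC Ser — synonymous.
Codon 6: GGT Gly / GGT Gly — identical.
Codon 7: CTG Leu / TTG Leu — synonymous.
Synonymous differences: 3.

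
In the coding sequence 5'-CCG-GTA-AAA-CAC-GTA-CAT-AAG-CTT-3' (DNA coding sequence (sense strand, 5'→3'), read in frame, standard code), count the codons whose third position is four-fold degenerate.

4

Codon 1 CCG (Pro): third position 4-fold.
Codon 2 GTA (Val): third position 4-fold.
Codon 3 AAA (Lys): third position 2-fold.
Codon 4 CAC (His): third position 2-fold.
Codon 5 GTA (Val): third position 4-fold.
Codon 6 CAT (His): third position 2-fold.
Codon 7 AAG (Lys): third position 2-fold.
Codon 8 CTT (Leu): third position 4-fold.
Four-fold degenerate third positions: 4.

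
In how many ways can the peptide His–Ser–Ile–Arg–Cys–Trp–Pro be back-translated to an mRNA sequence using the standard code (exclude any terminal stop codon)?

His: 2 codons.
Ser: 6 codons.
Ile: 3 codons.
Arg: 6 codons.
Cys: 2 codons.
Trp: 1 codon.
Pro: 4 codons.
2 × 6 × 3 × 6 × 2 × 1 × 4 = 1728.

1728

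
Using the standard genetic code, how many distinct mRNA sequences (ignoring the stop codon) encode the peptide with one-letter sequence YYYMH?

Tyr: 2 codons.
Tyr: 2 codons.
Tyr: 2 codons.
Met: 1 codon.
His: 2 codons.
2 × 2 × 2 × 1 × 2 = 16.

16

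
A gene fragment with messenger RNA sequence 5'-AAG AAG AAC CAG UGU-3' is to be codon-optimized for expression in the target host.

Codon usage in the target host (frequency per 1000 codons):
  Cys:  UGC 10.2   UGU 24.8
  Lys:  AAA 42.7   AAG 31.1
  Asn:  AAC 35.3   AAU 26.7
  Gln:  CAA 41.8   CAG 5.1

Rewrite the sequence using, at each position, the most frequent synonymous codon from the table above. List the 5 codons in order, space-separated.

AAA AAA AAC CAA UGU

Codon 1 (Lys): best is AAA at 42.7.
Codon 2 (Lys): best is AAA at 42.7.
Codon 3 (Asn): best is AAC at 35.3.
Codon 4 (Gln): best is CAA at 41.8.
Codon 5 (Cys): best is UGU at 24.8.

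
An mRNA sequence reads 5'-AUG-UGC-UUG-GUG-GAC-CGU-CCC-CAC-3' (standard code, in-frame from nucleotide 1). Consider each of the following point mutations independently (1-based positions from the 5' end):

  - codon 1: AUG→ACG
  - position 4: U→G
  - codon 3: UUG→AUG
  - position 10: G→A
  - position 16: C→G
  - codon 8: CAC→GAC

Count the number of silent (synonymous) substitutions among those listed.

0

Codon 1: AUG (Met) → ACG (Thr) — missense.
Codon 2: UGC (Cys) → GGC (Gly) — missense.
Codon 3: UUG (Leu) → AUG (Met) — missense.
Codon 4: GUG (Val) → AUG (Met) — missense.
Codon 6: CGU (Arg) → GGU (Gly) — missense.
Codon 8: CAC (His) → GAC (Asp) — missense.
Synonymous: 0 of 6.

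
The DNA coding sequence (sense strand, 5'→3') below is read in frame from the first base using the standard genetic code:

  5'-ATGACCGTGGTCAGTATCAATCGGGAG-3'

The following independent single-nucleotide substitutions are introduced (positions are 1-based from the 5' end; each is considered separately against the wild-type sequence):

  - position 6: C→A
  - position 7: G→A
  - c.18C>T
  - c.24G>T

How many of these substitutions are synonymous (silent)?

Codon 2: ACC (Thr) → ACA (Thr) — synonymous.
Codon 3: GTG (Val) → ATG (Met) — missense.
Codon 6: ATC (Ile) → ATT (Ile) — synonymous.
Codon 8: CGG (Arg) → CGT (Arg) — synonymous.
Synonymous: 3 of 4.

3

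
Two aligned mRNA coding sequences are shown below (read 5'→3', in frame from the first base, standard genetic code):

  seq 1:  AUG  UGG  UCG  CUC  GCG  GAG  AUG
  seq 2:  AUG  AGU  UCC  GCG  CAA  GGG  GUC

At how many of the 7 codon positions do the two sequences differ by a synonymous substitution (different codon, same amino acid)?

1

Codon 1: AUG Met / AUG Met — identical.
Codon 2: UGG Trp / AGU Ser — nonsynonymous.
Codon 3: UCG Ser / UCC Ser — synonymous.
Codon 4: CUC Leu / GCG Ala — nonsynonymous.
Codon 5: GCG Ala / CAA Gln — nonsynonymous.
Codon 6: GAG Glu / GGG Gly — nonsynonymous.
Codon 7: AUG Met / GUC Val — nonsynonymous.
Synonymous differences: 1.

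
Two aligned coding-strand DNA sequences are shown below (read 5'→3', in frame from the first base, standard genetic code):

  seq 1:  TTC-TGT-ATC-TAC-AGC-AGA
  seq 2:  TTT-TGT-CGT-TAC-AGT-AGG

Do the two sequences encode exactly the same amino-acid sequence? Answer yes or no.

Codon 1: TTC Phe / TTT Phe — synonymous.
Codon 2: TGT Cys / TGT Cys — identical.
Codon 3: ATC Ile / CGT Arg — nonsynonymous.
Codon 4: TAC Tyr / TAC Tyr — identical.
Codon 5: AGC Ser / AGT Ser — synonymous.
Codon 6: AGA Arg / AGG Arg — synonymous.
Nonsynonymous differences: 1 → different protein.

no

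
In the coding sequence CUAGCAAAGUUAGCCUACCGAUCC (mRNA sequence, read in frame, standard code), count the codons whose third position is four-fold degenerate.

Codon 1 CUA (Leu): third position 4-fold.
Codon 2 GCA (Ala): third position 4-fold.
Codon 3 AAG (Lys): third position 2-fold.
Codon 4 UUA (Leu): third position 2-fold.
Codon 5 GCC (Ala): third position 4-fold.
Codon 6 UAC (Tyr): third position 2-fold.
Codon 7 CGA (Arg): third position 4-fold.
Codon 8 UCC (Ser): third position 4-fold.
Four-fold degenerate third positions: 5.

5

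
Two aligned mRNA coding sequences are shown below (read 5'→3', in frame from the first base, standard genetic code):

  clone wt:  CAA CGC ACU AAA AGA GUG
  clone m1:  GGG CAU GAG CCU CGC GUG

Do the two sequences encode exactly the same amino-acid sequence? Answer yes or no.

Codon 1: CAA Gln / GGG Gly — nonsynonymous.
Codon 2: CGC Arg / CAU His — nonsynonymous.
Codon 3: ACU Thr / GAG Glu — nonsynonymous.
Codon 4: AAA Lys / CCU Pro — nonsynonymous.
Codon 5: AGA Arg / CGC Arg — synonymous.
Codon 6: GUG Val / GUG Val — identical.
Nonsynonymous differences: 4 → different protein.

no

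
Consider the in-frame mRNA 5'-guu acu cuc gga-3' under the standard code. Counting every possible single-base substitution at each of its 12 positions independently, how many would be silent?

Codon 1 (GUU, Val): 3 synonymous substitutions.
Codon 2 (ACU, Thr): 3 synonymous substitutions.
Codon 3 (CUC, Leu): 3 synonymous substitutions.
Codon 4 (GGA, Gly): 3 synonymous substitutions.
Total: 3 + 3 + 3 + 3 = 12.

12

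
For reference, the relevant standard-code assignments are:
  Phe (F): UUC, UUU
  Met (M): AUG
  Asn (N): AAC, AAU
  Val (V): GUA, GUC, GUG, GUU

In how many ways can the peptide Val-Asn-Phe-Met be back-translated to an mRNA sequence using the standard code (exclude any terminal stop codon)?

16

Val: 4 codons.
Asn: 2 codons.
Phe: 2 codons.
Met: 1 codon.
4 × 2 × 2 × 1 = 16.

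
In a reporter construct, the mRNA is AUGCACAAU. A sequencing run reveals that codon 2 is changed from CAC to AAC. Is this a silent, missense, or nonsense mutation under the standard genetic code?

Position 4 falls in codon 2: CAC → His.
After the substitution the codon is AAC → Asn.
His ≠ Asn, so this is a missense mutation.

missense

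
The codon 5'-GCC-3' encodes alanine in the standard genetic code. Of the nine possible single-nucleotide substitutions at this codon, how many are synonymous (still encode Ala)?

3

Position 1: none → 0 synonymous.
Position 2: none → 0 synonymous.
Position 3: GCT, GCA, GCG → 3 synonymous.
Total: 0 + 0 + 3 = 3.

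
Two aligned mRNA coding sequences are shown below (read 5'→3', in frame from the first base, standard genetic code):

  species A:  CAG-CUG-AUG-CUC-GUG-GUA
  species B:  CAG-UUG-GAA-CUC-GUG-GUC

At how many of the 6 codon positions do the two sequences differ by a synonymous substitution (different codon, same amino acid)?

2

Codon 1: CAG Gln / CAG Gln — identical.
Codon 2: CUG Leu / UUG Leu — synonymous.
Codon 3: AUG Met / GAA Glu — nonsynonymous.
Codon 4: CUC Leu / CUC Leu — identical.
Codon 5: GUG Val / GUG Val — identical.
Codon 6: GUA Val / GUC Val — synonymous.
Synonymous differences: 2.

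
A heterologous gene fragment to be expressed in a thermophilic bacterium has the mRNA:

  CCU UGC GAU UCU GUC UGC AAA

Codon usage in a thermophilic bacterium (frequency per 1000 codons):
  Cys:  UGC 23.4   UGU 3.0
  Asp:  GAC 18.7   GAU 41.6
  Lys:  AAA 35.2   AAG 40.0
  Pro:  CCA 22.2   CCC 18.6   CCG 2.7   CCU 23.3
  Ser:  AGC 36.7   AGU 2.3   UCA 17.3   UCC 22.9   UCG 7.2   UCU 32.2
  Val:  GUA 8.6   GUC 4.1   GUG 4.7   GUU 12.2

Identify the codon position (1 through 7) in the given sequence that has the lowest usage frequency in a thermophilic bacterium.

Codon 1 CCU (Pro): 23.3 per 1000.
Codon 2 UGC (Cys): 23.4 per 1000.
Codon 3 GAU (Asp): 41.6 per 1000.
Codon 4 UCU (Ser): 32.2 per 1000.
Codon 5 GUC (Val): 4.1 per 1000.
Codon 6 UGC (Cys): 23.4 per 1000.
Codon 7 AAA (Lys): 35.2 per 1000.
Lowest frequency is 4.1 at codon 5.

5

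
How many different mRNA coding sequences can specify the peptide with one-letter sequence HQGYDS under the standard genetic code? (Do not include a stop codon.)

384

His: 2 codons.
Gln: 2 codons.
Gly: 4 codons.
Tyr: 2 codons.
Asp: 2 codons.
Ser: 6 codons.
2 × 2 × 4 × 2 × 2 × 6 = 384.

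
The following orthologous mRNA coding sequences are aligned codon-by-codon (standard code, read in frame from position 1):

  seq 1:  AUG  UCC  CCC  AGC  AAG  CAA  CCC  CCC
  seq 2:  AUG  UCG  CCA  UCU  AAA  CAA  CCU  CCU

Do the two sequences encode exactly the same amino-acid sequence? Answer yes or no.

yes

Codon 1: AUG Met / AUG Met — identical.
Codon 2: UCC Ser / UCG Ser — synonymous.
Codon 3: CCC Pro / CCA Pro — synonymous.
Codon 4: AGC Ser / UCU Ser — synonymous.
Codon 5: AAG Lys / AAA Lys — synonymous.
Codon 6: CAA Gln / CAA Gln — identical.
Codon 7: CCC Pro / CCU Pro — synonymous.
Codon 8: CCC Pro / CCU Pro — synonymous.
Nonsynonymous differences: 0 → same protein.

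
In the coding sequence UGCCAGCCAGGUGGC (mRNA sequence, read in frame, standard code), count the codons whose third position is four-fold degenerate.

Codon 1 UGC (Cys): third position 2-fold.
Codon 2 CAG (Gln): third position 2-fold.
Codon 3 CCA (Pro): third position 4-fold.
Codon 4 GGU (Gly): third position 4-fold.
Codon 5 GGC (Gly): third position 4-fold.
Four-fold degenerate third positions: 3.

3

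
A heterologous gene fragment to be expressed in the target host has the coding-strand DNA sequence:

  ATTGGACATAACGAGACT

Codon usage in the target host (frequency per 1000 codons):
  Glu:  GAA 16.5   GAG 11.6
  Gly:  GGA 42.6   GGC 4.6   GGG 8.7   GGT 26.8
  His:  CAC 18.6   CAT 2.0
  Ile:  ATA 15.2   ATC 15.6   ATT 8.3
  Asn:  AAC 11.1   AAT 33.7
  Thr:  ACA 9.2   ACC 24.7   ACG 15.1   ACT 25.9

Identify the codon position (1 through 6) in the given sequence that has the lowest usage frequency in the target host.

Codon 1 ATT (Ile): 8.3 per 1000.
Codon 2 GGA (Gly): 42.6 per 1000.
Codon 3 CAT (His): 2.0 per 1000.
Codon 4 AAC (Asn): 11.1 per 1000.
Codon 5 GAG (Glu): 11.6 per 1000.
Codon 6 ACT (Thr): 25.9 per 1000.
Lowest frequency is 2.0 at codon 3.

3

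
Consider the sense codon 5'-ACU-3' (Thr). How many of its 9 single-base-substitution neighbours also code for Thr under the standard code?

Position 1: none → 0 synonymous.
Position 2: none → 0 synonymous.
Position 3: ACC, ACA, ACG → 3 synonymous.
Total: 0 + 0 + 3 = 3.

3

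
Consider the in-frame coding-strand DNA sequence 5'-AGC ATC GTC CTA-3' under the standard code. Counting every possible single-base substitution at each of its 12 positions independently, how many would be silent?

Codon 1 (AGC, Ser): 1 synonymous substitution.
Codon 2 (ATC, Ile): 2 synonymous substitutions.
Codon 3 (GTC, Val): 3 synonymous substitutions.
Codon 4 (CTA, Leu): 4 synonymous substitutions.
Total: 1 + 2 + 3 + 4 = 10.

10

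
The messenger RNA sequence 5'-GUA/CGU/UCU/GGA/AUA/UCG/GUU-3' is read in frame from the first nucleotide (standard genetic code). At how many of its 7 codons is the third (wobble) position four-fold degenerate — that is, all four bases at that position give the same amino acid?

Codon 1 GUA (Val): third position 4-fold.
Codon 2 CGU (Arg): third position 4-fold.
Codon 3 UCU (Ser): third position 4-fold.
Codon 4 GGA (Gly): third position 4-fold.
Codon 5 AUA (Ile): third position 3-fold.
Codon 6 UCG (Ser): third position 4-fold.
Codon 7 GUU (Val): third position 4-fold.
Four-fold degenerate third positions: 6.

6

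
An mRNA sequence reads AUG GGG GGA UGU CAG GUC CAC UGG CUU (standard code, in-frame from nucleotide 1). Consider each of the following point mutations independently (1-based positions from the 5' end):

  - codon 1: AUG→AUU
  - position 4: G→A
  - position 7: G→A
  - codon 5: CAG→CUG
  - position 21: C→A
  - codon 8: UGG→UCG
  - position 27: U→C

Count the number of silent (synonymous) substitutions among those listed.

Codon 1: AUG (Met) → AUU (Ile) — missense.
Codon 2: GGG (Gly) → AGG (Arg) — missense.
Codon 3: GGA (Gly) → AGA (Arg) — missense.
Codon 5: CAG (Gln) → CUG (Leu) — missense.
Codon 7: CAC (His) → CAA (Gln) — missense.
Codon 8: UGG (Trp) → UCG (Ser) — missense.
Codon 9: CUU (Leu) → CUC (Leu) — synonymous.
Synonymous: 1 of 7.

1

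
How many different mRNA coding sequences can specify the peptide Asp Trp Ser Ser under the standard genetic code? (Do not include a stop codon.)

72

Asp: 2 codons.
Trp: 1 codon.
Ser: 6 codons.
Ser: 6 codons.
2 × 1 × 6 × 6 = 72.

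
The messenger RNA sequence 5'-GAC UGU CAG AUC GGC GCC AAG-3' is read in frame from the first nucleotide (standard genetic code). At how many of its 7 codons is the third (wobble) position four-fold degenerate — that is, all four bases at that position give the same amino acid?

2

Codon 1 GAC (Asp): third position 2-fold.
Codon 2 UGU (Cys): third position 2-fold.
Codon 3 CAG (Gln): third position 2-fold.
Codon 4 AUC (Ile): third position 3-fold.
Codon 5 GGC (Gly): third position 4-fold.
Codon 6 GCC (Ala): third position 4-fold.
Codon 7 AAG (Lys): third position 2-fold.
Four-fold degenerate third positions: 2.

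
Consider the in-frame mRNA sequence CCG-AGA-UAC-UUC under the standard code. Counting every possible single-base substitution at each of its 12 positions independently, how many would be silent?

7

Codon 1 (CCG, Pro): 3 synonymous substitutions.
Codon 2 (AGA, Arg): 2 synonymous substitutions.
Codon 3 (UAC, Tyr): 1 synonymous substitution.
Codon 4 (UUC, Phe): 1 synonymous substitution.
Total: 3 + 2 + 1 + 1 = 7.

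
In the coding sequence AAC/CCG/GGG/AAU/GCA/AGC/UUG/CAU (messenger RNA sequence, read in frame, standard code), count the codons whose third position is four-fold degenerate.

Codon 1 AAC (Asn): third position 2-fold.
Codon 2 CCG (Pro): third position 4-fold.
Codon 3 GGG (Gly): third position 4-fold.
Codon 4 AAU (Asn): third position 2-fold.
Codon 5 GCA (Ala): third position 4-fold.
Codon 6 AGC (Ser): third position 2-fold.
Codon 7 UUG (Leu): third position 2-fold.
Codon 8 CAU (His): third position 2-fold.
Four-fold degenerate third positions: 3.

3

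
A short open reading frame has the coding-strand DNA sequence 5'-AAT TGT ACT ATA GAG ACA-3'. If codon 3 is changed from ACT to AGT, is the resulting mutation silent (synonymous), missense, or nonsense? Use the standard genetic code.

Position 8 falls in codon 3: ACT → Thr.
After the substitution the codon is AGT → Ser.
Thr ≠ Ser, so this is a missense mutation.

missense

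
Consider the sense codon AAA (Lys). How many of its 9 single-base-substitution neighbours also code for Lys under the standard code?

Position 1: none → 0 synonymous.
Position 2: none → 0 synonymous.
Position 3: AAG → 1 synonymous.
Total: 0 + 0 + 1 = 1.

1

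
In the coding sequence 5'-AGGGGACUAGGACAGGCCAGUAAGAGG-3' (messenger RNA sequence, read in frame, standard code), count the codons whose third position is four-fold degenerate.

4

Codon 1 AGG (Arg): third position 2-fold.
Codon 2 GGA (Gly): third position 4-fold.
Codon 3 CUA (Leu): third position 4-fold.
Codon 4 GGA (Gly): third position 4-fold.
Codon 5 CAG (Gln): third position 2-fold.
Codon 6 GCC (Ala): third position 4-fold.
Codon 7 AGU (Ser): third position 2-fold.
Codon 8 AAG (Lys): third position 2-fold.
Codon 9 AGG (Arg): third position 2-fold.
Four-fold degenerate third positions: 4.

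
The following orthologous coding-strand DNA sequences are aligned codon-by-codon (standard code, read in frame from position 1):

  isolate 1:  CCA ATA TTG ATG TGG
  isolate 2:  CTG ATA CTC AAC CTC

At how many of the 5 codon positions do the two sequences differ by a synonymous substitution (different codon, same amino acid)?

Codon 1: CCA Pro / CTG Leu — nonsynonymous.
Codon 2: ATA Ile / ATA Ile — identical.
Codon 3: TTG Leu / CTC Leu — synonymous.
Codon 4: ATG Met / AAC Asn — nonsynonymous.
Codon 5: TGG Trp / CTC Leu — nonsynonymous.
Synonymous differences: 1.

1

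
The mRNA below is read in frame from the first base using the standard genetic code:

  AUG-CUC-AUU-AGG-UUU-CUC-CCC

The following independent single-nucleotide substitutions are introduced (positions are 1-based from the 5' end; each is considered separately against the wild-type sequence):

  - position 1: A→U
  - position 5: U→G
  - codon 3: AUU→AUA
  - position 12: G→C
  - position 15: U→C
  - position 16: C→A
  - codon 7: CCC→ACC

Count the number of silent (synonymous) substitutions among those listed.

Codon 1: AUG (Met) → UUG (Leu) — missense.
Codon 2: CUC (Leu) → CGC (Arg) — missense.
Codon 3: AUU (Ile) → AUA (Ile) — synonymous.
Codon 4: AGG (Arg) → AGC (Ser) — missense.
Codon 5: UUU (Phe) → UUC (Phe) — synonymous.
Codon 6: CUC (Leu) → AUC (Ile) — missense.
Codon 7: CCC (Pro) → ACC (Thr) — missense.
Synonymous: 2 of 7.

2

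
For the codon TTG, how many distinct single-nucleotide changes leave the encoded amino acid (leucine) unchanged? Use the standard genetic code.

Position 1: CTG → 1 synonymous.
Position 2: none → 0 synonymous.
Position 3: TTA → 1 synonymous.
Total: 1 + 0 + 1 = 2.

2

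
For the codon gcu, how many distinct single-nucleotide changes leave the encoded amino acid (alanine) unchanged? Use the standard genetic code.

Position 1: none → 0 synonymous.
Position 2: none → 0 synonymous.
Position 3: GCC, GCA, GCG → 3 synonymous.
Total: 0 + 0 + 3 = 3.

3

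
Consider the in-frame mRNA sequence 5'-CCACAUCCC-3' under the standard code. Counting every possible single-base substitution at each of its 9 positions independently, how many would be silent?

Codon 1 (CCA, Pro): 3 synonymous substitutions.
Codon 2 (CAU, His): 1 synonymous substitution.
Codon 3 (CCC, Pro): 3 synonymous substitutions.
Total: 3 + 1 + 3 = 7.

7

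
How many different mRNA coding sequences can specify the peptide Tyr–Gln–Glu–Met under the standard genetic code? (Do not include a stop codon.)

Tyr: 2 codons.
Gln: 2 codons.
Glu: 2 codons.
Met: 1 codon.
2 × 2 × 2 × 1 = 8.

8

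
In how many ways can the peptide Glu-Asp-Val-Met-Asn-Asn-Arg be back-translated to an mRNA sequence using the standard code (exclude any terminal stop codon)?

384

Glu: 2 codons.
Asp: 2 codons.
Val: 4 codons.
Met: 1 codon.
Asn: 2 codons.
Asn: 2 codons.
Arg: 6 codons.
2 × 2 × 4 × 1 × 2 × 2 × 6 = 384.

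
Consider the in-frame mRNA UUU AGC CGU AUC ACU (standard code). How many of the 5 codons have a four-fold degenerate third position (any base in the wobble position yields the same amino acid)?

2

Codon 1 UUU (Phe): third position 2-fold.
Codon 2 AGC (Ser): third position 2-fold.
Codon 3 CGU (Arg): third position 4-fold.
Codon 4 AUC (Ile): third position 3-fold.
Codon 5 ACU (Thr): third position 4-fold.
Four-fold degenerate third positions: 2.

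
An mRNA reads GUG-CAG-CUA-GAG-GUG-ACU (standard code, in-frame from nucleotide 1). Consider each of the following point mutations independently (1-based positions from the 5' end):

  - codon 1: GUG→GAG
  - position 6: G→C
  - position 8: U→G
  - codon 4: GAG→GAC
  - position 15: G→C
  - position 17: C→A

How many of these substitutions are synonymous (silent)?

1

Codon 1: GUG (Val) → GAG (Glu) — missense.
Codon 2: CAG (Gln) → CAC (His) — missense.
Codon 3: CUA (Leu) → CGA (Arg) — missense.
Codon 4: GAG (Glu) → GAC (Asp) — missense.
Codon 5: GUG (Val) → GUC (Val) — synonymous.
Codon 6: ACU (Thr) → AAU (Asn) — missense.
Synonymous: 1 of 6.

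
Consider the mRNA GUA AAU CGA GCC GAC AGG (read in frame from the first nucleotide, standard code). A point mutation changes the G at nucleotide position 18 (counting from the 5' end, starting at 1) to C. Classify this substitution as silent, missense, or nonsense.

Position 18 falls in codon 6: AGG → Arg.
After the substitution the codon is AGC → Ser.
Arg ≠ Ser, so this is a missense mutation.

missense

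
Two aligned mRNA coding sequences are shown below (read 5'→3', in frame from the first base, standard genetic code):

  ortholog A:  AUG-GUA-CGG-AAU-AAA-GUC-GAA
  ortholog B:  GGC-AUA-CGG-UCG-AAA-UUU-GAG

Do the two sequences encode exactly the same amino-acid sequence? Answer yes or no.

Codon 1: AUG Met / GGC Gly — nonsynonymous.
Codon 2: GUA Val / AUA Ile — nonsynonymous.
Codon 3: CGG Arg / CGG Arg — identical.
Codon 4: AAU Asn / UCG Ser — nonsynonymous.
Codon 5: AAA Lys / AAA Lys — identical.
Codon 6: GUC Val / UUU Phe — nonsynonymous.
Codon 7: GAA Glu / GAG Glu — synonymous.
Nonsynonymous differences: 4 → different protein.

no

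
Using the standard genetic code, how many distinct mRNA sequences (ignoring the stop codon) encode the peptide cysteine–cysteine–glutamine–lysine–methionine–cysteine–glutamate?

Cys: 2 codons.
Cys: 2 codons.
Gln: 2 codons.
Lys: 2 codons.
Met: 1 codon.
Cys: 2 codons.
Glu: 2 codons.
2 × 2 × 2 × 2 × 1 × 2 × 2 = 64.

64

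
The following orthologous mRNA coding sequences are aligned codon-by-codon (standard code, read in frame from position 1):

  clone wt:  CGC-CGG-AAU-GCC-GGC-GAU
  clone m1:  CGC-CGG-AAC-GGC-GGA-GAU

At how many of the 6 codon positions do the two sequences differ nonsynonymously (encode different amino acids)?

1

Codon 1: CGC Arg / CGC Arg — identical.
Codon 2: CGG Arg / CGG Arg — identical.
Codon 3: AAU Asn / AAC Asn — synonymous.
Codon 4: GCC Ala / GGC Gly — nonsynonymous.
Codon 5: GGC Gly / GGA Gly — synonymous.
Codon 6: GAU Asp / GAU Asp — identical.
Nonsynonymous differences: 1.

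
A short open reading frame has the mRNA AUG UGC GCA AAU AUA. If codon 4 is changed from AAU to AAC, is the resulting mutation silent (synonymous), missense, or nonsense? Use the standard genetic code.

silent

Position 12 falls in codon 4: AAU → Asn.
After the substitution the codon is AAC → Asn.
Both encode Asn, so the change is synonymous.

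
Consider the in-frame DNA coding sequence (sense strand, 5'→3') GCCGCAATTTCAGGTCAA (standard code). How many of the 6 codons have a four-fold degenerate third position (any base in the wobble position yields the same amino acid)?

Codon 1 GCC (Ala): third position 4-fold.
Codon 2 GCA (Ala): third position 4-fold.
Codon 3 ATT (Ile): third position 3-fold.
Codon 4 TCA (Ser): third position 4-fold.
Codon 5 GGT (Gly): third position 4-fold.
Codon 6 CAA (Gln): third position 2-fold.
Four-fold degenerate third positions: 4.

4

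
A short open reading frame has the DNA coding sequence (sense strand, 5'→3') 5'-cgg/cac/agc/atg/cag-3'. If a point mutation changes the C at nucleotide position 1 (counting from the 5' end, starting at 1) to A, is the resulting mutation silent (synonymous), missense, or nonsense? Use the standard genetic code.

silent

Position 1 falls in codon 1: CGG → Arg.
After the substitution the codon is AGG → Arg.
Both encode Arg, so the change is synonymous.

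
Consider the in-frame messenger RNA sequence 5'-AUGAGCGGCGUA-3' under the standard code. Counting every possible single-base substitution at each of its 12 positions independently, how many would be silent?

7

Codon 1 (AUG, Met): 0 synonymous substitutions.
Codon 2 (AGC, Ser): 1 synonymous substitution.
Codon 3 (GGC, Gly): 3 synonymous substitutions.
Codon 4 (GUA, Val): 3 synonymous substitutions.
Total: 0 + 1 + 3 + 3 = 7.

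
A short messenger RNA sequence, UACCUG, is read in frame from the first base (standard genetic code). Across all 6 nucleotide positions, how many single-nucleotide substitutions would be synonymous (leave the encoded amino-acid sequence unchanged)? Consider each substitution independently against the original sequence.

5

Codon 1 (UAC, Tyr): 1 synonymous substitution.
Codon 2 (CUG, Leu): 4 synonymous substitutions.
Total: 1 + 4 = 5.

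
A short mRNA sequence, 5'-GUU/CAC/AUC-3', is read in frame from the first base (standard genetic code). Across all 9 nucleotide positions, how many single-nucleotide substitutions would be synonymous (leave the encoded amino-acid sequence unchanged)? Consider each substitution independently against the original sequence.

6

Codon 1 (GUU, Val): 3 synonymous substitutions.
Codon 2 (CAC, His): 1 synonymous substitution.
Codon 3 (AUC, Ile): 2 synonymous substitutions.
Total: 3 + 1 + 2 = 6.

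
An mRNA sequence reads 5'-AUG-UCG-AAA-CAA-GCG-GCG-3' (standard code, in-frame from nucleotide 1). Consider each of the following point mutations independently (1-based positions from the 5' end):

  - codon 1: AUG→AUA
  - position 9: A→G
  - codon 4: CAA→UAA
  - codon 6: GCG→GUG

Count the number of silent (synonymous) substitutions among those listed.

Codon 1: AUG (Met) → AUA (Ile) — missense.
Codon 3: AAA (Lys) → AAG (Lys) — synonymous.
Codon 4: CAA (Gln) → UAA (Stop) — nonsense.
Codon 6: GCG (Ala) → GUG (Val) — missense.
Synonymous: 1 of 4.

1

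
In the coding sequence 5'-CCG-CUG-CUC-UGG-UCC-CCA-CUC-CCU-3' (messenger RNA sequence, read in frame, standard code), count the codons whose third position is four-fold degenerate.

Codon 1 CCG (Pro): third position 4-fold.
Codon 2 CUG (Leu): third position 4-fold.
Codon 3 CUC (Leu): third position 4-fold.
Codon 4 UGG (Trp): third position 1-fold.
Codon 5 UCC (Ser): third position 4-fold.
Codon 6 CCA (Pro): third position 4-fold.
Codon 7 CUC (Leu): third position 4-fold.
Codon 8 CCU (Pro): third position 4-fold.
Four-fold degenerate third positions: 7.

7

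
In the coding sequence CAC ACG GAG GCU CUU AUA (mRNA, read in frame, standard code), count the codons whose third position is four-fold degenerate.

Codon 1 CAC (His): third position 2-fold.
Codon 2 ACG (Thr): third position 4-fold.
Codon 3 GAG (Glu): third position 2-fold.
Codon 4 GCU (Ala): third position 4-fold.
Codon 5 CUU (Leu): third position 4-fold.
Codon 6 AUA (Ile): third position 3-fold.
Four-fold degenerate third positions: 3.

3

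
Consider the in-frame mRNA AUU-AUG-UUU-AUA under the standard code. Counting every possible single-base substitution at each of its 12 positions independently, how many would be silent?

5

Codon 1 (AUU, Ile): 2 synonymous substitutions.
Codon 2 (AUG, Met): 0 synonymous substitutions.
Codon 3 (UUU, Phe): 1 synonymous substitution.
Codon 4 (AUA, Ile): 2 synonymous substitutions.
Total: 2 + 0 + 1 + 2 = 5.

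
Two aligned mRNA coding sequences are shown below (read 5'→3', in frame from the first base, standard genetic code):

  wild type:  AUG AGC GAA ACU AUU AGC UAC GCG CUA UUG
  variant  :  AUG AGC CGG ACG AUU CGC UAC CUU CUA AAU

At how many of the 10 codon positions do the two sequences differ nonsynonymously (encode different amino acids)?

Codon 1: AUG Met / AUG Met — identical.
Codon 2: AGC Ser / AGC Ser — identical.
Codon 3: GAA Glu / CGG Arg — nonsynonymous.
Codon 4: ACU Thr / ACG Thr — synonymous.
Codon 5: AUU Ile / AUU Ile — identical.
Codon 6: AGC Ser / CGC Arg — nonsynonymous.
Codon 7: UAC Tyr / UAC Tyr — identical.
Codon 8: GCG Ala / CUU Leu — nonsynonymous.
Codon 9: CUA Leu / CUA Leu — identical.
Codon 10: UUG Leu / AAU Asn — nonsynonymous.
Nonsynonymous differences: 4.

4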